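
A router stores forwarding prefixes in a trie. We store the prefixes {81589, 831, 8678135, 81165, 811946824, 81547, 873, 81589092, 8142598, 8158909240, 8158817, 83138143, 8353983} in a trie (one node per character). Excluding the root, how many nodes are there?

For each word, the new-node count is its length minus the longest prefix already in the trie:
  "81589" → 5 new (8, 1, 5, 8, 9)
  "831" → prefix "8" already present; 2 new (3, 1)
  "8678135" → prefix "8" already present; 6 new (6, 7, 8, 1, 3, 5)
  "81165" → prefix "81" already present; 3 new (1, 6, 5)
  "811946824" → prefix "811" already present; 6 new (9, 4, 6, 8, 2, 4)
  "81547" → prefix "815" already present; 2 new (4, 7)
  "873" → prefix "8" already present; 2 new (7, 3)
  "81589092" → prefix "81589" already present; 3 new (0, 9, 2)
  "8142598" → prefix "81" already present; 5 new (4, 2, 5, 9, 8)
  "8158909240" → prefix "81589092" already present; 2 new (4, 0)
  "8158817" → prefix "8158" already present; 3 new (8, 1, 7)
  "83138143" → prefix "831" already present; 5 new (3, 8, 1, 4, 3)
  "8353983" → prefix "83" already present; 5 new (5, 3, 9, 8, 3)
Total nodes = 5 + 2 + 6 + 3 + 6 + 2 + 2 + 3 + 5 + 2 + 3 + 5 + 5 = 49

49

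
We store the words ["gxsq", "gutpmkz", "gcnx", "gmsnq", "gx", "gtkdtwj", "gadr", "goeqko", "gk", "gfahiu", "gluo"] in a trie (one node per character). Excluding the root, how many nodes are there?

40

Trace insertions, counting only characters that open a new branch:
  "gxsq" → 4 new (g, x, s, q)
  "gutpmkz" → prefix "g" already present; 6 new (u, t, p, m, k, z)
  "gcnx" → prefix "g" already present; 3 new (c, n, x)
  "gmsnq" → prefix "g" already present; 4 new (m, s, n, q)
  "gx" → prefix "gx" already present; 0 new (none)
  "gtkdtwj" → prefix "g" already present; 6 new (t, k, d, t, w, j)
  "gadr" → prefix "g" already present; 3 new (a, d, r)
  "goeqko" → prefix "g" already present; 5 new (o, e, q, k, o)
  "gk" → prefix "g" already present; 1 new (k)
  "gfahiu" → prefix "g" already present; 5 new (f, a, h, i, u)
  "gluo" → prefix "g" already present; 3 new (l, u, o)
Total nodes = 4 + 6 + 3 + 4 + 0 + 6 + 3 + 5 + 1 + 5 + 3 = 40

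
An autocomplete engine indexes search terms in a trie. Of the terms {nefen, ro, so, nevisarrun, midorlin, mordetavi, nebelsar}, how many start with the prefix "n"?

3

Walk to "n"; the words in its subtree are exactly those with that prefix.
Matches: "nebelsar", "nefen", "nevisarrun"
Count: 3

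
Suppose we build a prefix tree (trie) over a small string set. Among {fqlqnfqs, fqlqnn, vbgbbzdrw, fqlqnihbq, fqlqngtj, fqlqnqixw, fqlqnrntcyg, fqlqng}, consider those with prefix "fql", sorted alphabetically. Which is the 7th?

DFS of the "fql" subtree visits, in order: "fqlqnfqs", "fqlqng", "fqlqngtj", "fqlqnihbq", "fqlqnn", "fqlqnqixw", "fqlqnrntcyg"
The 7th is fqlqnrntcyg.

fqlqnrntcyg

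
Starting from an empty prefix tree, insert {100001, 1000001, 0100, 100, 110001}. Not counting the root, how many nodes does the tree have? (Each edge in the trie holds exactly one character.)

17

For each word, the new-node count is its length minus the longest prefix already in the trie:
  "100001" → 6 new (1, 0, 0, 0, 0, 1)
  "1000001" → prefix "10000" already present; 2 new (0, 1)
  "0100" → 4 new (0, 1, 0, 0)
  "100" → prefix "100" already present; 0 new (none)
  "110001" → prefix "1" already present; 5 new (1, 0, 0, 0, 1)
Total nodes = 6 + 2 + 4 + 0 + 5 = 17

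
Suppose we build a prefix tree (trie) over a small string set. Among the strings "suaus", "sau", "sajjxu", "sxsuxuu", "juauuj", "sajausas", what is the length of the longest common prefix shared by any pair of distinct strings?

The deepest shared node is where two words last agree before diverging.
e.g. "sajausas" and "sajjxu" share the prefix "saj" of length 3; no pair shares a longer one.
Longest shared-prefix length: 3

3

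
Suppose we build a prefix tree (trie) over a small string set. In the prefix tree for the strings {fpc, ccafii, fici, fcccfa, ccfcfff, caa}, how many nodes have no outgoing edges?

6

A leaf is a node with no children — equivalently, the end of a word that is not a proper prefix of any other stored word.
Those words: "caa", "ccafii", "ccfcfff", "fcccfa", "fici", "fpc"
Leaf count: 6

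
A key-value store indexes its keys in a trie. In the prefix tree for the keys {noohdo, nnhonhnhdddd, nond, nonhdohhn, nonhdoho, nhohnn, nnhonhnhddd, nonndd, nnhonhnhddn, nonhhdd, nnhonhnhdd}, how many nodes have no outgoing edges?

Leaves are exactly the stored words that no other stored word extends.
Those words: "nhohnn", "nnhonhnhdddd", "nnhonhnhddn", "nond", "nonhdohhn", "nonhdoho", "nonhhdd", "nonndd", "noohdo"
Leaf count: 9

9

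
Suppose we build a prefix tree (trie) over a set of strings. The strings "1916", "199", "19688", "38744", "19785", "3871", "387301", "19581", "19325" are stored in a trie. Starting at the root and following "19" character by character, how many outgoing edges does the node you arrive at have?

The children of the "19" node are the distinct next characters among strings starting with "19".
Distinct next characters after "19": 1, 3, 5, 6, 7, 9.
That node has 6 child edges.

6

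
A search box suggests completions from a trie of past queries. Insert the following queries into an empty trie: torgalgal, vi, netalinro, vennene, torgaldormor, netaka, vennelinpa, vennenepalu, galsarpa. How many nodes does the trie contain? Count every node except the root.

51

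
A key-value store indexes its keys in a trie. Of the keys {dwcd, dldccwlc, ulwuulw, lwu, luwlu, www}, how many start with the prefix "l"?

Filter for entries beginning with "l":
Matches: "luwlu", "lwu"
Count: 2

2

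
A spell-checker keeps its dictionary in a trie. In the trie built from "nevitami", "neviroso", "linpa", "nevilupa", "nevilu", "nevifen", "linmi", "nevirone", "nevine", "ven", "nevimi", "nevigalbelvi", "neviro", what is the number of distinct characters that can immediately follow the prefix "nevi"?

7

Follow the path "nevi" to its node, then look at its outgoing edges.
Characters that immediately follow "nevi" among the stored strings: {f, g, l, m, n, r, t}.
That node has 7 child edges.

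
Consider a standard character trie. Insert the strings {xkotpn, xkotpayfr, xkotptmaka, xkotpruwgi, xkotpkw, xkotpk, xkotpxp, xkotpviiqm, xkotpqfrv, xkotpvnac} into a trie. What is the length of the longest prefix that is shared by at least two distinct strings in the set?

6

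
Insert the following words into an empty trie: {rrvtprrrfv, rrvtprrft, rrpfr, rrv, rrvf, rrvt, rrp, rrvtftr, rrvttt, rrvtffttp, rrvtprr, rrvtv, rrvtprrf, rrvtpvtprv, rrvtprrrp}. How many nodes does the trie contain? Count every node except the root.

32

Trie structure (* marks end of a word):
(root)
└─ r
   └─ r
      ├─ p *
      │  └─ f
      │     └─ r *
      └─ v *
         ├─ f *
         └─ t *
            ├─ f
            │  ├─ f
            │  │  └─ t
            │  │     └─ t
            │  │        └─ p *
            │  └─ t
            │     └─ r *
            ├─ p
            │  ├─ r
            │  │  └─ r *
            │  │     ├─ f *
            │  │     │  └─ t *
            │  │     └─ r
            │  │        ├─ f
            │  │        │  └─ v *
            │  │        └─ p *
            │  └─ v
            │     └─ t
            │        └─ p
            │           └─ r
            │              └─ v *
            ├─ t
            │  └─ t *
            └─ v *
Counting every labelled node above: 32.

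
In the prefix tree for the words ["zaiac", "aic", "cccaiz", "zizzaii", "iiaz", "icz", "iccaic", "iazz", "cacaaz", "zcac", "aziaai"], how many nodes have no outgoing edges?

A leaf is a node with no children — equivalently, the end of a word that is not a proper prefix of any other stored word.
Those words: "aic", "aziaai", "cacaaz", "cccaiz", "iazz", "iccaic", "icz", "iiaz", "zaiac", "zcac", "zizzaii"
Leaf count: 11

11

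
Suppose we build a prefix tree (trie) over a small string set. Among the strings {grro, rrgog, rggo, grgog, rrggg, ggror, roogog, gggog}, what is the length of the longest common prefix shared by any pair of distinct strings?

Equivalently: take the maximum, over all pairs, of their longest common prefix length.
e.g. "rrggg" and "rrgog" share the prefix "rrg" of length 3; no pair shares a longer one.
Longest shared-prefix length: 3

3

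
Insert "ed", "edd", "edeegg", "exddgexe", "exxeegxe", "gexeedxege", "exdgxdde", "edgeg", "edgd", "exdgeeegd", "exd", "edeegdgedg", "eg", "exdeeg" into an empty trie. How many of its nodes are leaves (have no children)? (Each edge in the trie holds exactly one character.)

A leaf is a node with no children — equivalently, the end of a word that is not a proper prefix of any other stored word.
Those words: "edd", "edeegdgedg", "edeegg", "edgd", "edgeg", "eg", "exddgexe", "exdeeg", "exdgeeegd", "exdgxdde", "exxeegxe", "gexeedxege"
Leaf count: 12

12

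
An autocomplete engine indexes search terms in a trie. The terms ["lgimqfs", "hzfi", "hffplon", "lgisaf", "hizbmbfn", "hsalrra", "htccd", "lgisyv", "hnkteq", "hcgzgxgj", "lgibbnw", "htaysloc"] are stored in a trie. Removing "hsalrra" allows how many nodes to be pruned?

6

After clearing the end-marker at "hsalrra", prune upward until reaching a node still needed by another word.
The suffix "salrra" (6 nodes) is used only by "hsalrra"; the node for "h" still has the child "z", so pruning stops there.
Nodes removed: 6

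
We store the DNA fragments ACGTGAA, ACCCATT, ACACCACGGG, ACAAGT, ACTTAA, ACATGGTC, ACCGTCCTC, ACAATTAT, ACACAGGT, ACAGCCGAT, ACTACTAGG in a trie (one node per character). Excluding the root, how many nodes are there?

Insert word by word; a character creates a node only if that edge doesn't already exist:
  "ACGTGAA" → 7 new (A, C, G, T, G, A, A)
  "ACCCATT" → prefix "AC" already present; 5 new (C, C, A, T, T)
  "ACACCACGGG" → prefix "AC" already present; 8 new (A, C, C, A, C, G, G, G)
  "ACAAGT" → prefix "ACA" already present; 3 new (A, G, T)
  "ACTTAA" → prefix "AC" already present; 4 new (T, T, A, A)
  "ACATGGTC" → prefix "ACA" already present; 5 new (T, G, G, T, C)
  "ACCGTCCTC" → prefix "ACC" already present; 6 new (G, T, C, C, T, C)
  "ACAATTAT" → prefix "ACAA" already present; 4 new (T, T, A, T)
  "ACACAGGT" → prefix "ACAC" already present; 4 new (A, G, G, T)
  "ACAGCCGAT" → prefix "ACA" already present; 6 new (G, C, C, G, A, T)
  "ACTACTAGG" → prefix "ACT" already present; 6 new (A, C, T, A, G, G)
Total nodes = 7 + 5 + 8 + 3 + 4 + 5 + 6 + 4 + 4 + 6 + 6 = 58

58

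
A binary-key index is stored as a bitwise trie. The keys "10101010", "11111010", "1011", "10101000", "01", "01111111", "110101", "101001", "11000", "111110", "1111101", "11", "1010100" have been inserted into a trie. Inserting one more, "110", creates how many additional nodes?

0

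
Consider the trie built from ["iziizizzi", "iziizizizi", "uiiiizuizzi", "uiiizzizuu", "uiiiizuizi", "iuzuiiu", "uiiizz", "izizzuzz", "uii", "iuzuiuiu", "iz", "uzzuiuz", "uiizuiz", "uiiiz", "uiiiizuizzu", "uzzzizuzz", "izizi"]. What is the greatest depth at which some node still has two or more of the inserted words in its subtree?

The deepest shared node is where two words last agree before diverging.
"uiiiizuizzi" and "uiiiizuizzu" agree on "uiiiizuizz" (10 characters) before diverging; nothing deeper is shared.
Longest shared-prefix length: 10

10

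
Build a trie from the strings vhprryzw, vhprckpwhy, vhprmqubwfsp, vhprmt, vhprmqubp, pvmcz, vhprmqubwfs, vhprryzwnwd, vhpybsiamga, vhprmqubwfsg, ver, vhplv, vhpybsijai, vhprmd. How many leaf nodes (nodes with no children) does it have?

12

Leaves are exactly the stored words that no other stored word extends.
Those words: "pvmcz", "ver", "vhplv", "vhprckpwhy", "vhprmd", "vhprmqubp", "vhprmqubwfsg", "vhprmqubwfsp", "vhprmt", "vhprryzwnwd", "vhpybsiamga", "vhpybsijai"
Leaf count: 12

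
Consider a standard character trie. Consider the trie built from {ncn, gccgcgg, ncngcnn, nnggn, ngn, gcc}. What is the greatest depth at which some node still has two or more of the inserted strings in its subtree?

Look for the deepest trie node that still has at least two words in its subtree.
e.g. "gcc" and "gccgcgg" share the prefix "gcc" of length 3; no pair shares a longer one.
Longest shared-prefix length: 3

3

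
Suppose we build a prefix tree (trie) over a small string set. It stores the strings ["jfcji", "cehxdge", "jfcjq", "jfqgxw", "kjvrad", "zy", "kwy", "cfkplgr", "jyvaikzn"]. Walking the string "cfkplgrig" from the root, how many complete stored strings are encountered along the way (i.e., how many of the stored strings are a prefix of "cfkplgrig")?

1

Traverse "cfkplgrig" character by character; count nodes along the way that are marked as word ends.
Prefixes of the query that are stored words: "cfkplgr"
Count: 1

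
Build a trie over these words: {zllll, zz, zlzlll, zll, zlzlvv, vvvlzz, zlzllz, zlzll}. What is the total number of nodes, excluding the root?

Trie structure (* marks end of a word):
(root)
├─ v
│  └─ v
│     └─ v
│        └─ l
│           └─ z
│              └─ z *
└─ z
   ├─ l
   │  ├─ l *
   │  │  └─ l
   │  │     └─ l *
   │  └─ z
   │     └─ l
   │        ├─ l *
   │        │  ├─ l *
   │        │  └─ z *
   │        └─ v
   │           └─ v *
   └─ z *
Counting every labelled node above: 19.

19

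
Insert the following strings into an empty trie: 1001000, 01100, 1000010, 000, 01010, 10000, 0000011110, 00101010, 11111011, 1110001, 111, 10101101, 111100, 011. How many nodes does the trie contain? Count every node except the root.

53

Count nodes per top-level branch (shared prefixes stored once):
  '0'-branch (000, 0000011110, 00101010, 01010, 011, 01100): 23 nodes
  '1'-branch (10000, 1000010, 1001000, 10101101, 111, 1110001, 111100, 11111011): 30 nodes
Sum: 53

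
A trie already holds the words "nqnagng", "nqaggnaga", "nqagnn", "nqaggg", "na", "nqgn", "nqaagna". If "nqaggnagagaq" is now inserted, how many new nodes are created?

3

The longest prefix of "nqaggnagagaq" already in the trie is "nqaggnaga" (length 9).
New nodes needed: |"nqaggnagagaq"| − 9 = 12 − 9 = 3.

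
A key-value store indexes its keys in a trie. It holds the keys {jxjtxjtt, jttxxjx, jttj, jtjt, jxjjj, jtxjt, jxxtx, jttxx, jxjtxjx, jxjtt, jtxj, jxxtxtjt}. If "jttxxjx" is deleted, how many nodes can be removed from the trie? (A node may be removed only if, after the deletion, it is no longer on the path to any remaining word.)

2

Walk "jttxxjx" from the leaf back toward the root, removing each node that no remaining word uses.
The suffix "jx" (2 nodes) is used only by "jttxxjx"; "jttxx" is itself a stored word, so pruning stops there.
Nodes removed: 2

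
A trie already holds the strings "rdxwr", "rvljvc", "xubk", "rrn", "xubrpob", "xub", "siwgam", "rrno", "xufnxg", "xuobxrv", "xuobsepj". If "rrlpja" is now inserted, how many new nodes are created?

The longest prefix of "rrlpja" already in the trie is "rr" (length 2).
Each of the 4 remaining characters creates one node.

4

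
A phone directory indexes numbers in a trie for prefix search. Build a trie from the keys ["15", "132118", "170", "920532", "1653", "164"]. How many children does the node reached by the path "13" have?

1

Follow the path "13" to its node, then look at its outgoing edges.
Distinct next characters after "13": 2.
That node has 1 child edge.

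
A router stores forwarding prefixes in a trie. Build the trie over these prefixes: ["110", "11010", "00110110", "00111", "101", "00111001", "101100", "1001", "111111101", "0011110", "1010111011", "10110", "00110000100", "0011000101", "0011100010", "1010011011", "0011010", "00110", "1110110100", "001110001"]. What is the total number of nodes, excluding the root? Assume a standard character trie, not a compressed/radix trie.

66

Insert word by word; a character creates a node only if that edge doesn't already exist:
  "110" → 3 new (1, 1, 0)
  "11010" → prefix "110" already present; 2 new (1, 0)
  "00110110" → 8 new (0, 0, 1, 1, 0, 1, 1, 0)
  "00111" → prefix "0011" already present; 1 new (1)
  "101" → prefix "1" already present; 2 new (0, 1)
  "00111001" → prefix "00111" already present; 3 new (0, 0, 1)
  "101100" → prefix "101" already present; 3 new (1, 0, 0)
  "1001" → prefix "10" already present; 2 new (0, 1)
  "111111101" → prefix "11" already present; 7 new (1, 1, 1, 1, 1, 0, 1)
  "0011110" → prefix "00111" already present; 2 new (1, 0)
  "1010111011" → prefix "101" already present; 7 new (0, 1, 1, 1, 0, 1, 1)
  "10110" → prefix "10110" already present; 0 new (none)
  "00110000100" → prefix "00110" already present; 6 new (0, 0, 0, 1, 0, 0)
  "0011000101" → prefix "0011000" already present; 3 new (1, 0, 1)
  "0011100010" → prefix "0011100" already present; 3 new (0, 1, 0)
  "1010011011" → prefix "1010" already present; 6 new (0, 1, 1, 0, 1, 1)
  "0011010" → prefix "001101" already present; 1 new (0)
  "00110" → prefix "00110" already present; 0 new (none)
  "1110110100" → prefix "111" already present; 7 new (0, 1, 1, 0, 1, 0, 0)
  "001110001" → prefix "001110001" already present; 0 new (none)
Total nodes = 3 + 2 + 8 + 1 + 2 + 3 + 3 + 2 + 7 + 2 + 7 + 0 + 6 + 3 + 3 + 6 + 1 + 0 + 7 + 0 = 66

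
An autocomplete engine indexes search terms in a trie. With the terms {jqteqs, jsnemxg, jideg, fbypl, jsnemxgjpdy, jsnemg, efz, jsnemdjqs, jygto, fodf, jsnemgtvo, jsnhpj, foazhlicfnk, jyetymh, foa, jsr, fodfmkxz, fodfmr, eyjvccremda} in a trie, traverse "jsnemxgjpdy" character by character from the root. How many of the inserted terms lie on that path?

2

Walk "jsnemxgjpdy" from the root; an end-of-word marker is hit whenever a stored word is a prefix of "jsnemxgjpdy".
Prefixes of the query that are stored words: "jsnemxg", "jsnemxgjpdy"
Count: 2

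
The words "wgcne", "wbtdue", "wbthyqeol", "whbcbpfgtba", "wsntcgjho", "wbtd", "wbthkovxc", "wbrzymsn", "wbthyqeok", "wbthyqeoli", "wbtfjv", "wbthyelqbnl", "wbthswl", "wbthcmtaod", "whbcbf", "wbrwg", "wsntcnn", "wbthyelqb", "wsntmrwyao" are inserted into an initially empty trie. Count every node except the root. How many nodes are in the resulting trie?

Count nodes per top-level branch (shared prefixes stored once):
  'w'-branch (wbrwg, wbrzymsn, wbtd, wbtdue, wbtfjv, wbthcmtaod, wbthkovxc, wbthswl, wbthyelqb, wbthyelqbnl, wbthyqeok, wbthyqeol, wbthyqeoli, wgcne, whbcbf, whbcbpfgtba, wsntcgjho, wsntcnn, wsntmrwyao): 76 nodes
Sum: 76

76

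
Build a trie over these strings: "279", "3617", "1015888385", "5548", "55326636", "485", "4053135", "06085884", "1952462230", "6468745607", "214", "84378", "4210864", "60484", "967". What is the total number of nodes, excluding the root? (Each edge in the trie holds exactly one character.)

Trace insertions, counting only characters that open a new branch:
  "279" → 3 new (2, 7, 9)
  "3617" → 4 new (3, 6, 1, 7)
  "1015888385" → 10 new (1, 0, 1, 5, 8, 8, 8, 3, 8, 5)
  "5548" → 4 new (5, 5, 4, 8)
  "55326636" → prefix "55" already present; 6 new (3, 2, 6, 6, 3, 6)
  "485" → 3 new (4, 8, 5)
  "4053135" → prefix "4" already present; 6 new (0, 5, 3, 1, 3, 5)
  "06085884" → 8 new (0, 6, 0, 8, 5, 8, 8, 4)
  "1952462230" → prefix "1" already present; 9 new (9, 5, 2, 4, 6, 2, 2, 3, 0)
  "6468745607" → 10 new (6, 4, 6, 8, 7, 4, 5, 6, 0, 7)
  "214" → prefix "2" already present; 2 new (1, 4)
  "84378" → 5 new (8, 4, 3, 7, 8)
  "4210864" → prefix "4" already present; 6 new (2, 1, 0, 8, 6, 4)
  "60484" → prefix "6" already present; 4 new (0, 4, 8, 4)
  "967" → 3 new (9, 6, 7)
Total nodes = 3 + 4 + 10 + 4 + 6 + 3 + 6 + 8 + 9 + 10 + 2 + 5 + 6 + 4 + 3 = 83

83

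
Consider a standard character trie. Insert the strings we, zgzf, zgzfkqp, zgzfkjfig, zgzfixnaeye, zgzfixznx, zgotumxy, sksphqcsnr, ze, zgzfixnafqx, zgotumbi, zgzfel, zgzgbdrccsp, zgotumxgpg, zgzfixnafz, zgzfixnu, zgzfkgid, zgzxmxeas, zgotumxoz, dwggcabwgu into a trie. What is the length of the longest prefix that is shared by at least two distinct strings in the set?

Look for the deepest trie node that still has at least two words in its subtree.
"zgzfixnafqx" and "zgzfixnafz" agree on "zgzfixnaf" (9 characters) before diverging; nothing deeper is shared.
Longest shared-prefix length: 9

9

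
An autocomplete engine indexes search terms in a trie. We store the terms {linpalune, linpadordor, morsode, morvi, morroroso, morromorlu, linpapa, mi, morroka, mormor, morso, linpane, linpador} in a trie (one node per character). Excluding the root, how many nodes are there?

45

Count nodes per top-level branch (shared prefixes stored once):
  'l'-branch (linpador, linpadordor, linpalune, linpane, linpapa): 19 nodes
  'm'-branch (mi, mormor, morroka, morromorlu, morroroso, morso, morsode, morvi): 26 nodes
Sum: 45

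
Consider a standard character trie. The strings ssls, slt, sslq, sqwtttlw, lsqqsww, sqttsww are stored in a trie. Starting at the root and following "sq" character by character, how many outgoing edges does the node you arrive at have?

2

Walk "sq" from the root, arriving at one node.
Distinct next characters after "sq": t, w.
That node has 2 child edges.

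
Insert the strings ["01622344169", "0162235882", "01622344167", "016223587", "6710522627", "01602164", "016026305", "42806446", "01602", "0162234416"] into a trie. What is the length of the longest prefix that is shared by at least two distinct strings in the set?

Look for the deepest trie node that still has at least two words in its subtree.
"0162234416" and "01622344167" agree on "0162234416" (10 characters) before diverging; nothing deeper is shared.
Longest shared-prefix length: 10

10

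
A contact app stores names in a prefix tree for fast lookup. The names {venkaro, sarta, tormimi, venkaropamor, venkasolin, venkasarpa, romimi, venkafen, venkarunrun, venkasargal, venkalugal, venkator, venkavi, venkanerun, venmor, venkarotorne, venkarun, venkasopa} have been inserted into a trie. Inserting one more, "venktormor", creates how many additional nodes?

6

"venk" is already a path in the trie; the remaining "tormor" must be added.
New nodes needed: |"venktormor"| − 4 = 10 − 4 = 6.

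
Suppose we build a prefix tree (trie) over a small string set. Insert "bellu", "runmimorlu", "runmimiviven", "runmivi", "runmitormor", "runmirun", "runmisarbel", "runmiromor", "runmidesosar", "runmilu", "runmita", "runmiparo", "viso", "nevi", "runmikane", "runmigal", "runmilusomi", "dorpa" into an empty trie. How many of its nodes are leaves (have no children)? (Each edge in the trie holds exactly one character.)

17

A leaf is a node with no children — equivalently, the end of a word that is not a proper prefix of any other stored word.
Those words: "bellu", "dorpa", "nevi", "runmidesosar", "runmigal", "runmikane", "runmilusomi", "runmimiviven", "runmimorlu", "runmiparo", "runmiromor", "runmirun", "runmisarbel", "runmita", "runmitormor", "runmivi", "viso"
Leaf count: 17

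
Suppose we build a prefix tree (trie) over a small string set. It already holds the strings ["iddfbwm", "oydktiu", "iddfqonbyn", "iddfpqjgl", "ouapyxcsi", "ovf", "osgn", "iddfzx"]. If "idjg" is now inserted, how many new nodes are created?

"id" is already a path in the trie; the remaining "jg" must be added.
So 4 − 2 = 2 new nodes.

2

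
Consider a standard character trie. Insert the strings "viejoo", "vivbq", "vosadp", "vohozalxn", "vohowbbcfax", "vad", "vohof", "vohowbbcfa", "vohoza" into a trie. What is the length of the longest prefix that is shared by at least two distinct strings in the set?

10

Equivalently: take the maximum, over all pairs, of their longest common prefix length.
e.g. "vohowbbcfa" and "vohowbbcfax" share the prefix "vohowbbcfa" of length 10; no pair shares a longer one.
Longest shared-prefix length: 10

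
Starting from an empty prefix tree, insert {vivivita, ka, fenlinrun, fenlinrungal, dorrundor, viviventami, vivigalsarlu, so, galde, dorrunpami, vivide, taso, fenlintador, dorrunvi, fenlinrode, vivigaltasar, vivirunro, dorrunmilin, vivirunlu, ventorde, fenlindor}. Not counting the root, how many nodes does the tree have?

99

Count nodes per top-level branch (shared prefixes stored once):
  'd'-branch (dorrundor, dorrunmilin, dorrunpami, dorrunvi): 20 nodes
  'f'-branch (fenlindor, fenlinrode, fenlinrun, fenlinrungal, fenlintador): 23 nodes
  'g'-branch (galde): 5 nodes
  'k'-branch (ka): 2 nodes
  's'-branch (so): 2 nodes
  't'-branch (taso): 4 nodes
  'v'-branch (ventorde, vivide, vivigalsarlu, vivigaltasar, vivirunlu, vivirunro, viviventami, vivivita): 43 nodes
Sum: 99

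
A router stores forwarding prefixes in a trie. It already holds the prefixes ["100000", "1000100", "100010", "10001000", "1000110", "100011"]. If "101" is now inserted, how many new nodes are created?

1

Walking "101" from the root, the first 2 characters ("10") follow existing edges; "1" is the first miss.
So 3 − 2 = 1 new nodes.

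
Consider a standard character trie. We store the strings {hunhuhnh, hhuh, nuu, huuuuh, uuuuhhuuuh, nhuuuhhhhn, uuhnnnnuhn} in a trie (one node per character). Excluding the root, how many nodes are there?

45

Count nodes per top-level branch (shared prefixes stored once):
  'h'-branch (hhuh, hunhuhnh, huuuuh): 15 nodes
  'n'-branch (nhuuuhhhhn, nuu): 12 nodes
  'u'-branch (uuhnnnnuhn, uuuuhhuuuh): 18 nodes
Sum: 45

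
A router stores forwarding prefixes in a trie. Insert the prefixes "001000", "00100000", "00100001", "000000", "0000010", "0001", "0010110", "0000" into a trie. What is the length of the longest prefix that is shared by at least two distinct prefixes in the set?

Look for the deepest trie node that still has at least two words in its subtree.
"00100000" and "00100001" agree on "0010000" (7 characters) before diverging; nothing deeper is shared.
Longest shared-prefix length: 7

7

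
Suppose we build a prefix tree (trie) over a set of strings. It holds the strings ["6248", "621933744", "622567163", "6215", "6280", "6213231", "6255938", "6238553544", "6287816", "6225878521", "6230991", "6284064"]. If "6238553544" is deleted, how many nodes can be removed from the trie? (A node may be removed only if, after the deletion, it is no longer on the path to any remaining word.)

7

Walk "6238553544" from the leaf back toward the root, removing each node that no remaining word uses.
The suffix "8553544" (7 nodes) is used only by "6238553544"; the node for "623" still has the child "0", so pruning stops there.
Nodes removed: 7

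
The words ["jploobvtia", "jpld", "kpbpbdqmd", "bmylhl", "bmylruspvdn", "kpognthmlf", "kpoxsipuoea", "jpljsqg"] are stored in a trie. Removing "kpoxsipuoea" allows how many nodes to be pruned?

8

Walk "kpoxsipuoea" from the leaf back toward the root, removing each node that no remaining word uses.
The suffix "xsipuoea" (8 nodes) is used only by "kpoxsipuoea"; the node for "kpo" still has the child "g", so pruning stops there.
Nodes removed: 8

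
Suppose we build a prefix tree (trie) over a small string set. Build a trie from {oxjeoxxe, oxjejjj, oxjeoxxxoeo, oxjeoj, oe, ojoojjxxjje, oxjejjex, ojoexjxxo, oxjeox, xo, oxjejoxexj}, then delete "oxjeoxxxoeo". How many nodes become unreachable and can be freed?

A node on "oxjeoxxxoeo"'s path can go only if nothing else ends at it or branches off below it.
The suffix "xoeo" (4 nodes) is used only by "oxjeoxxxoeo"; the node for "oxjeoxx" still has the child "e", so pruning stops there.
Nodes removed: 4

4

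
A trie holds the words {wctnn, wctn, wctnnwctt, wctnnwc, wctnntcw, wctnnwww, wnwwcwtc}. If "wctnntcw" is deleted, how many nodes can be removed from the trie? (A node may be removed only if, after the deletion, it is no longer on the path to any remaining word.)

3

A node on "wctnntcw"'s path can go only if nothing else ends at it or branches off below it.
The suffix "tcw" (3 nodes) is used only by "wctnntcw"; the node for "wctnn" still has the child "w", so pruning stops there.
Nodes removed: 3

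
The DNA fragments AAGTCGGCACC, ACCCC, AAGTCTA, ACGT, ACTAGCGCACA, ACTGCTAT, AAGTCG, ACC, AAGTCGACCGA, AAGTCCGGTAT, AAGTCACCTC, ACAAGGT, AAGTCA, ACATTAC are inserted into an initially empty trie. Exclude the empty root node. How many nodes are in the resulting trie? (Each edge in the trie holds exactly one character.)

58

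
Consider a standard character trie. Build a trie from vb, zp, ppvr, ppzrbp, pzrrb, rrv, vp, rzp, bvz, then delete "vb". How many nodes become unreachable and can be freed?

1

Walk "vb" from the leaf back toward the root, removing each node that no remaining word uses.
The suffix "b" (1 node) is used only by "vb"; the node for "v" still has the child "p", so pruning stops there.
Nodes removed: 1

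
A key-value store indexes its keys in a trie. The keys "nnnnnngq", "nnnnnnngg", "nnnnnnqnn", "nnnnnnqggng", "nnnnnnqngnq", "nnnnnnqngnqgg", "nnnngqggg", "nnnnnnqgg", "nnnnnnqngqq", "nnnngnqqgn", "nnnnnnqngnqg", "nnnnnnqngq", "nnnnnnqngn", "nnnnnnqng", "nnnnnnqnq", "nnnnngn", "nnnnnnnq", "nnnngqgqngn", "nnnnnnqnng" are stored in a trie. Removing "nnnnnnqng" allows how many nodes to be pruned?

0

A node on "nnnnnnqng"'s path can go only if nothing else ends at it or branches off below it.
Every node on "nnnnnnqng" is still needed (e.g. by "nnnnnnqngnq"), so nothing is freed.
Nodes removed: 0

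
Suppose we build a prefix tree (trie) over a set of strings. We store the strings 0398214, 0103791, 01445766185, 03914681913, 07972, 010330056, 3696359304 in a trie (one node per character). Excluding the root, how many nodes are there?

Count nodes per top-level branch (shared prefixes stored once):
  '0'-branch (010330056, 0103791, 01445766185, 03914681913, 0398214, 07972): 39 nodes
  '3'-branch (3696359304): 10 nodes
Sum: 49

49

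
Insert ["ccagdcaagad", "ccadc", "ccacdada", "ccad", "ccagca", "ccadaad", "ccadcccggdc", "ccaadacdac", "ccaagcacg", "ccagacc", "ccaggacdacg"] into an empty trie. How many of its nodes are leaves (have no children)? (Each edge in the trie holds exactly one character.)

9

Leaves are exactly the stored words that no other stored word extends.
Those words: "ccaadacdac", "ccaagcacg", "ccacdada", "ccadaad", "ccadcccggdc", "ccagacc", "ccagca", "ccagdcaagad", "ccaggacdacg"
Leaf count: 9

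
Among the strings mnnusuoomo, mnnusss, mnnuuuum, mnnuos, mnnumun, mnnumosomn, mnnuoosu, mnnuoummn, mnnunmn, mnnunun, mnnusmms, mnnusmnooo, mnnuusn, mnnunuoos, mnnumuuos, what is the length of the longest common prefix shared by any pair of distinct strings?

6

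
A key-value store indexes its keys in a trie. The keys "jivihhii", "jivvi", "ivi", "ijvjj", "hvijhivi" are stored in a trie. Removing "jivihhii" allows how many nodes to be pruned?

5

After clearing the end-marker at "jivihhii", prune upward until reaching a node still needed by another word.
The suffix "ihhii" (5 nodes) is used only by "jivihhii"; the node for "jiv" still has the child "v", so pruning stops there.
Nodes removed: 5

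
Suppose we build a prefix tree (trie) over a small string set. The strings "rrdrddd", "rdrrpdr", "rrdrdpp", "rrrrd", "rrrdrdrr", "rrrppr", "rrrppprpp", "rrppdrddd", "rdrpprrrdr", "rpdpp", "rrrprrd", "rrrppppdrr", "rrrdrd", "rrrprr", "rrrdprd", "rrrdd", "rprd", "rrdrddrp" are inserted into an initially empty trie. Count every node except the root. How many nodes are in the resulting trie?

63

Trace insertions, counting only characters that open a new branch:
  "rrdrddd" → 7 new (r, r, d, r, d, d, d)
  "rdrrpdr" → prefix "r" already present; 6 new (d, r, r, p, d, r)
  "rrdrdpp" → prefix "rrdrd" already present; 2 new (p, p)
  "rrrrd" → prefix "rr" already present; 3 new (r, r, d)
  "rrrdrdrr" → prefix "rrr" already present; 5 new (d, r, d, r, r)
  "rrrppr" → prefix "rrr" already present; 3 new (p, p, r)
  "rrrppprpp" → prefix "rrrpp" already present; 4 new (p, r, p, p)
  "rrppdrddd" → prefix "rr" already present; 7 new (p, p, d, r, d, d, d)
  "rdrpprrrdr" → prefix "rdr" already present; 7 new (p, p, r, r, r, d, r)
  "rpdpp" → prefix "r" already present; 4 new (p, d, p, p)
  "rrrprrd" → prefix "rrrp" already present; 3 new (r, r, d)
  "rrrppppdrr" → prefix "rrrppp" already present; 4 new (p, d, r, r)
  "rrrdrd" → prefix "rrrdrd" already present; 0 new (none)
  "rrrprr" → prefix "rrrprr" already present; 0 new (none)
  "rrrdprd" → prefix "rrrd" already present; 3 new (p, r, d)
  "rrrdd" → prefix "rrrd" already present; 1 new (d)
  "rprd" → prefix "rp" already present; 2 new (r, d)
  "rrdrddrp" → prefix "rrdrdd" already present; 2 new (r, p)
Total nodes = 7 + 6 + 2 + 3 + 5 + 3 + 4 + 7 + 7 + 4 + 3 + 4 + 0 + 0 + 3 + 1 + 2 + 2 = 63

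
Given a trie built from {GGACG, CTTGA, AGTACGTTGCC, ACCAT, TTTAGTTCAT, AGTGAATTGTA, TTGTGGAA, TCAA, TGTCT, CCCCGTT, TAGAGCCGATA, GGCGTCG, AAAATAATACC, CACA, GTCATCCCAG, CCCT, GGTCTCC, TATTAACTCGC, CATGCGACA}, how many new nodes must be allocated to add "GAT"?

Walking "GAT" from the root, the first 1 characters ("G") follow existing edges; "A" is the first miss.
So 3 − 1 = 2 new nodes.

2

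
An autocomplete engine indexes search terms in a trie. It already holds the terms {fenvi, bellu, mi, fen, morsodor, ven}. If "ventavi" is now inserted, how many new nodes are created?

4

The longest prefix of "ventavi" already in the trie is "ven" (length 3).
So 7 − 3 = 4 new nodes.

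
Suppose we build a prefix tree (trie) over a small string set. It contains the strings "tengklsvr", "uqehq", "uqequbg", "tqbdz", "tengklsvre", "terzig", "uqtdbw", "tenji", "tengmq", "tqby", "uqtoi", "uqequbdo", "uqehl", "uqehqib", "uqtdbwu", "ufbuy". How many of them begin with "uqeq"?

2

Filter for entries beginning with "uqeq":
Matches: "uqequbdo", "uqequbg"
Count: 2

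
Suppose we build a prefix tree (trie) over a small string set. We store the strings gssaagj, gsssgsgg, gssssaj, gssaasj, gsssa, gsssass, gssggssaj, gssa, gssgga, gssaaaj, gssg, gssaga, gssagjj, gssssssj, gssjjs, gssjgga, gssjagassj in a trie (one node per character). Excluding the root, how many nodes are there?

48

For each word, the new-node count is its length minus the longest prefix already in the trie:
  "gssaagj" → 7 new (g, s, s, a, a, g, j)
  "gsssgsgg" → prefix "gss" already present; 5 new (s, g, s, g, g)
  "gssssaj" → prefix "gsss" already present; 3 new (s, a, j)
  "gssaasj" → prefix "gssaa" already present; 2 new (s, j)
  "gsssa" → prefix "gsss" already present; 1 new (a)
  "gsssass" → prefix "gsssa" already present; 2 new (s, s)
  "gssggssaj" → prefix "gss" already present; 6 new (g, g, s, s, a, j)
  "gssa" → prefix "gssa" already present; 0 new (none)
  "gssgga" → prefix "gssgg" already present; 1 new (a)
  "gssaaaj" → prefix "gssaa" already present; 2 new (a, j)
  "gssg" → prefix "gssg" already present; 0 new (none)
  "gssaga" → prefix "gssa" already present; 2 new (g, a)
  "gssagjj" → prefix "gssag" already present; 2 new (j, j)
  "gssssssj" → prefix "gssss" already present; 3 new (s, s, j)
  "gssjjs" → prefix "gss" already present; 3 new (j, j, s)
  "gssjgga" → prefix "gssj" already present; 3 new (g, g, a)
  "gssjagassj" → prefix "gssj" already present; 6 new (a, g, a, s, s, j)
Total nodes = 7 + 5 + 3 + 2 + 1 + 2 + 6 + 0 + 1 + 2 + 0 + 2 + 2 + 3 + 3 + 3 + 6 = 48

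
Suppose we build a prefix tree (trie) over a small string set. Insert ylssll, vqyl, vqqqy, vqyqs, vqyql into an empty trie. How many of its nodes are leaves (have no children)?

Leaves are exactly the stored words that no other stored word extends.
Those words: "vqqqy", "vqyl", "vqyql", "vqyqs", "ylssll"
Leaf count: 5

5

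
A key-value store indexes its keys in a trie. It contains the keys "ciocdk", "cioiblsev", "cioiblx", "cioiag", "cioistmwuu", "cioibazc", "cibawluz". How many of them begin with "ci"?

7

Traverse to the node for "ci", then collect every word in that subtree.
Matches: "cibawluz", "ciocdk", "cioiag", "cioibazc", "cioiblsev", "cioiblx", "cioistmwuu"
Count: 7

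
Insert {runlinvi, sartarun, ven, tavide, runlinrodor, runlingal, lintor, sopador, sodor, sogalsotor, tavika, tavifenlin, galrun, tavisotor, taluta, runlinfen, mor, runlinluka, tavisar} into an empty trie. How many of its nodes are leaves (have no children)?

Leaves are exactly the stored words that no other stored word extends.
Those words: "galrun", "lintor", "mor", "runlinfen", "runlingal", "runlinluka", "runlinrodor", "runlinvi", "sartarun", "sodor", "sogalsotor", "sopador", "taluta", "tavide", "tavifenlin", "tavika", "tavisar", "tavisotor", "ven"
Leaf count: 19

19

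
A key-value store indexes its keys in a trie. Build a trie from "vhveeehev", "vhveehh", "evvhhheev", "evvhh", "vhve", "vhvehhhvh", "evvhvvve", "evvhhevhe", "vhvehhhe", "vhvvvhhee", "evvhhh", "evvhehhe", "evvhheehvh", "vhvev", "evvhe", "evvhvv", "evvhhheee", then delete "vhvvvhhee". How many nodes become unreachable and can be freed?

6

After clearing the end-marker at "vhvvvhhee", prune upward until reaching a node still needed by another word.
The suffix "vvhhee" (6 nodes) is used only by "vhvvvhhee"; the node for "vhv" still has the child "e", so pruning stops there.
Nodes removed: 6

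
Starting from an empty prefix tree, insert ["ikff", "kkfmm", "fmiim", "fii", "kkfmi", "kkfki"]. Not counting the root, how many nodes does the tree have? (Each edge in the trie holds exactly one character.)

19

Trie structure (* marks end of a word):
(root)
├─ f
│  ├─ i
│  │  └─ i *
│  └─ m
│     └─ i
│        └─ i
│           └─ m *
├─ i
│  └─ k
│     └─ f
│        └─ f *
└─ k
   └─ k
      └─ f
         ├─ k
         │  └─ i *
         └─ m
            ├─ i *
            └─ m *
Counting every labelled node above: 19.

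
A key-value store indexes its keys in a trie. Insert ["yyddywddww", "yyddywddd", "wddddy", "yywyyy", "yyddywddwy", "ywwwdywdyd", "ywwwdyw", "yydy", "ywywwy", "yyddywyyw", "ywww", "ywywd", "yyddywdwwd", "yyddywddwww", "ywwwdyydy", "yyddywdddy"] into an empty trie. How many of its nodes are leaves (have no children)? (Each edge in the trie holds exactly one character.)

A leaf is a node with no children — equivalently, the end of a word that is not a proper prefix of any other stored word.
Those words: "wddddy", "ywwwdywdyd", "ywwwdyydy", "ywywd", "ywywwy", "yyddywdddy", "yyddywddwww", "yyddywddwy", "yyddywdwwd", "yyddywyyw", "yydy", "yywyyy"
Leaf count: 12

12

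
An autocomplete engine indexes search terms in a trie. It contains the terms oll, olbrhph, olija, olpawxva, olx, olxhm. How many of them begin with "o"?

6

Traverse to the node for "o", then collect every word in that subtree.
Words under "o": olbrhph, olija, oll, olpawxva, olx, olxhm
Count: 6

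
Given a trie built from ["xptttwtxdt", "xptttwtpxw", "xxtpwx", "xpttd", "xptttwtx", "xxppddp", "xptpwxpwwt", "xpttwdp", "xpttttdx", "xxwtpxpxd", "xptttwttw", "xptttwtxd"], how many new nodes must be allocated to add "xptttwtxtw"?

2

The longest prefix of "xptttwtxtw" already in the trie is "xptttwtx" (length 8).
New nodes needed: |"xptttwtxtw"| − 8 = 10 − 8 = 2.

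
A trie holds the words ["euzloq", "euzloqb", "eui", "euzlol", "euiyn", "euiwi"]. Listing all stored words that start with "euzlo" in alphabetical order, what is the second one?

Words with prefix "euzlo", in lexicographic order: "euzlol", "euzloq", "euzloqb"
The 2nd is euzloq.

euzloq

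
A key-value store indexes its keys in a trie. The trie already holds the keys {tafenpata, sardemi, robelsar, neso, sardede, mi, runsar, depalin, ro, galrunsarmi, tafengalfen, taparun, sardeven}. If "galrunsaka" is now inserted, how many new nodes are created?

The longest prefix of "galrunsaka" already in the trie is "galrunsa" (length 8).
Each of the 2 remaining characters creates one node.

2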